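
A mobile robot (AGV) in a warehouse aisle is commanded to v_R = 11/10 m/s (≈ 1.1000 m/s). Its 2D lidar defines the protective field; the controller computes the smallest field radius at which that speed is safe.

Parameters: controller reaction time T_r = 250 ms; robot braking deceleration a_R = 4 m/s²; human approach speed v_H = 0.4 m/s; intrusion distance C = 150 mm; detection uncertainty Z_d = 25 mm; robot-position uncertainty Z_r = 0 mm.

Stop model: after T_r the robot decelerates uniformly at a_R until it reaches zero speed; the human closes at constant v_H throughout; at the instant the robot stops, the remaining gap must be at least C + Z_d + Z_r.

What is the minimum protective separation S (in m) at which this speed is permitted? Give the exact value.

S_min = 649/800 m = 0.8113 m

braking lasts T_s = (11/10)/4 = 0.2750 s
robot covers v_R·T_r = 1.1000·0.2500 = 0.2750 m before braking
robot covers 1.1000·0.2750 − ½·4.0000·0.2750² = 0.1512 m while stopping
person approaches 0.4000·(0.2500+0.2750) = 0.2100 m
residual clearance needed = 0.1500+0.0250+0.0000 = 0.1750 m
S_min ≈ 0.2750+0.1512+0.2100+0.1750  ⇒  S_min = 649/800 m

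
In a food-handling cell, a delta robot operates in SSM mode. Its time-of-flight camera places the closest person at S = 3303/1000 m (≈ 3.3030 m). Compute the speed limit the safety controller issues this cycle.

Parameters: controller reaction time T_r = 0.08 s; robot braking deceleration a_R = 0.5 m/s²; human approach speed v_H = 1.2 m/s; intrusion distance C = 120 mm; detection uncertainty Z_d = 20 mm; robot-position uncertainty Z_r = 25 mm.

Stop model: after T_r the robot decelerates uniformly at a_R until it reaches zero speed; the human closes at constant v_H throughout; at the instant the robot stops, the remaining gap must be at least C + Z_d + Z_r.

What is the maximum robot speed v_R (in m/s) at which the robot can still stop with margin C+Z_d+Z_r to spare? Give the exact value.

at the boundary: (1)·v² + (62/25)·v + (-1521/500) = 0
  disc = (62/25)² − 4·(1)·(-1521/500) = 11449/625 ; √disc = 107/25
  v_R = (−(62/25) + 107/25) / (2·(1)) = 9/10 m/s
check:
stop time T_s = (9/10)/(1/2) = 1.8000 s
robot in T_r: 0.9000·0.0800 = 0.0720 m
robot under decel: 0.9000²/(2·0.5000) = 0.8100 m
human closes 1.2000·1.8800 = 2.2560 m
residual clearance needed = 0.1200+0.0200+0.0250 = 0.1650 m
sum ≈ 0.0720+0.8100+2.2560+0.1650 ≈ 3.3030 m = S ✓

v_R_max = 9/10 m/s = 0.9000 m/s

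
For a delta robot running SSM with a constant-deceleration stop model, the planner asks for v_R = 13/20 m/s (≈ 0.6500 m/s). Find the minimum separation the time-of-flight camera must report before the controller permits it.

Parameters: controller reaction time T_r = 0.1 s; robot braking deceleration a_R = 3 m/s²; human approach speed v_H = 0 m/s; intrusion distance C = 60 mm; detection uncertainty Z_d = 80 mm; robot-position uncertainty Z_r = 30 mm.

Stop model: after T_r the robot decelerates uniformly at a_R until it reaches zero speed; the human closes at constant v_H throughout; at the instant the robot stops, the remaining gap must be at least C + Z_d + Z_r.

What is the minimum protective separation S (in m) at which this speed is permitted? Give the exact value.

S_min = 733/2400 m = 0.3054 m

T_s = v_R/a_R = (13/20)/3 = 0.2167 s
reaction-phase robot travel = 0.6500·0.1000 = 0.0650 m
robot under decel: 0.6500²/(2·3.0000) = 0.0704 m
human over T_r+T_s: 0.0000·(0.1000+0.2167) = 0.0000 m
margins: 0.0600+0.0800+0.0300 = 0.1700 m
S_min ≈ 0.0650+0.0704+0.0000+0.1700  ⇒  S_min = 733/2400 m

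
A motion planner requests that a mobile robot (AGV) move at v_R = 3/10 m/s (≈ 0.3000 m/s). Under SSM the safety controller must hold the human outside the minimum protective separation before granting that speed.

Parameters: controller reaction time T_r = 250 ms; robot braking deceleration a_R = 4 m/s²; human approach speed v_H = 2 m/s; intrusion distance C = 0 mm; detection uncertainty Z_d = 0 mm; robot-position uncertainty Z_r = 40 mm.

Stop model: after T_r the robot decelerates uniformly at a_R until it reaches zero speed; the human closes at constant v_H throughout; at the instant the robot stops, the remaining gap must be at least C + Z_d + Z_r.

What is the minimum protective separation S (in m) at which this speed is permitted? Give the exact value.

stop time T_s = (3/10)/4 = 0.0750 s
robot covers v_R·T_r = 0.3000·0.2500 = 0.0750 m before braking
robot under decel: 0.3000²/(2·4.0000) = 0.0112 m
human over T_r+T_s: 2.0000·(0.2500+0.0750) = 0.6500 m
residual clearance needed = 0.0000+0.0000+0.0400 = 0.0400 m
S_min ≈ 0.0750+0.0112+0.6500+0.0400  ⇒  S_min = 621/800 m

S_min = 621/800 m = 0.7762 m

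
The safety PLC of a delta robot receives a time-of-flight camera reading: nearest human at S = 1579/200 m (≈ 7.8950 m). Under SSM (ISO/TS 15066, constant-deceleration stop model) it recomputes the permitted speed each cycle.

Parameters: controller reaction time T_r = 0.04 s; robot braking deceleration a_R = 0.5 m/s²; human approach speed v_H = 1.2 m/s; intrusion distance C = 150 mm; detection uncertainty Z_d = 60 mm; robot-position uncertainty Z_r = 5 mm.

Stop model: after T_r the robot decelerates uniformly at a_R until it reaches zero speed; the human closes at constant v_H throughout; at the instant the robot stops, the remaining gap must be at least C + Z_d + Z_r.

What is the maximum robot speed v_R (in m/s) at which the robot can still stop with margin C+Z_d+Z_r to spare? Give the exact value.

quadratic (1)·v² + (61/25)·v + (-954/125) = 0
  disc = (61/25)² − 4·(1)·(-954/125) = 22801/625 ; √disc = 151/25
  v_R = (−(61/25) + 151/25) / (2·(1)) = 9/5 m/s
check:
T_s = v_R/a_R = (9/5)/(1/2) = 3.6000 s
robot in T_r: 1.8000·0.0400 = 0.0720 m
robot covers 1.8000·3.6000 − ½·0.5000·3.6000² = 3.2400 m while stopping
human over T_r+T_s: 1.2000·(0.0400+3.6000) = 4.3680 m
residual clearance needed = 0.1500+0.0600+0.0050 = 0.2150 m
sum ≈ 0.0720+3.2400+4.3680+0.2150 ≈ 7.8950 m = S ✓

v_R_max = 9/5 m/s = 1.8000 m/s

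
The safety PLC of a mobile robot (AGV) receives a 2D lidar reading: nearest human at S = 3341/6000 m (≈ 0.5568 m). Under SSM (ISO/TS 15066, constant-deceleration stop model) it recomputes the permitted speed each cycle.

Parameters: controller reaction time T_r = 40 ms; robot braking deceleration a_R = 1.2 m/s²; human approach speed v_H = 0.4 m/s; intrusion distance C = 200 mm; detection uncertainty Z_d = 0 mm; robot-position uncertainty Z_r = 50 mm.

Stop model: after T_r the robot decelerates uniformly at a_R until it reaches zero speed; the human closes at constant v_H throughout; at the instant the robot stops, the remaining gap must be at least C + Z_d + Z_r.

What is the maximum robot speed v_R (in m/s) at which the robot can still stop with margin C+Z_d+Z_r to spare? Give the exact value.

v_R_max = 1/2 m/s = 0.5000 m/s

quadratic (5/12)·v² + (28/75)·v + (-349/1200) = 0
  disc = (28/75)² − 4·(5/12)·(-349/1200) = 6241/10000 ; √disc = 79/100
  v_R = (−(28/75) + 79/100) / (2·(5/12)) = 1/2 m/s
check:
braking lasts T_s = (1/2)/(6/5) = 0.4167 s
robot in T_r: 0.5000·0.0400 = 0.0200 m
robot covers 0.5000·0.4167 − ½·1.2000·0.4167² = 0.1042 m while stopping
human over T_r+T_s: 0.4000·(0.0400+0.4167) = 0.1827 m
margins: 0.2000+0.0000+0.0500 = 0.2500 m
sum ≈ 0.0200+0.1042+0.1827+0.2500 ≈ 0.5568 m = S ✓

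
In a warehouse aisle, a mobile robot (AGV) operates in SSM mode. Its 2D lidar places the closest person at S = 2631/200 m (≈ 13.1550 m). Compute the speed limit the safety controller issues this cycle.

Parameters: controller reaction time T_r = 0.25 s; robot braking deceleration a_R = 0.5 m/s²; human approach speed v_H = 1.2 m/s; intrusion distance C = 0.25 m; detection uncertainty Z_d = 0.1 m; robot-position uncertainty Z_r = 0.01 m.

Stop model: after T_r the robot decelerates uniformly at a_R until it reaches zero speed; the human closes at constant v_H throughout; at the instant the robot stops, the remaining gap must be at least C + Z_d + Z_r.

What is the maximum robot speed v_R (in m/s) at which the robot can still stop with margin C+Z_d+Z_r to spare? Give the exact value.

v_R_max = 49/20 m/s = 2.4500 m/s

at the boundary: (1)·v² + (53/20)·v + (-2499/200) = 0
  disc = (53/20)² − 4·(1)·(-2499/200) = 22801/400 ; √disc = 151/20
  v_R = (−(53/20) + 151/20) / (2·(1)) = 49/20 m/s
check:
stop time T_s = (49/20)/(1/2) = 4.9000 s
robot covers v_R·T_r = 2.4500·0.2500 = 0.6125 m before braking
braking distance = 2.4500²/(2·0.5000) = 6.0025 m
person approaches 1.2000·(0.2500+4.9000) = 6.1800 m
C+Z_d+Z_r = 0.2500+0.1000+0.0100 = 0.3600 m
sum ≈ 0.6125+6.0025+6.1800+0.3600 ≈ 13.1550 m = S ✓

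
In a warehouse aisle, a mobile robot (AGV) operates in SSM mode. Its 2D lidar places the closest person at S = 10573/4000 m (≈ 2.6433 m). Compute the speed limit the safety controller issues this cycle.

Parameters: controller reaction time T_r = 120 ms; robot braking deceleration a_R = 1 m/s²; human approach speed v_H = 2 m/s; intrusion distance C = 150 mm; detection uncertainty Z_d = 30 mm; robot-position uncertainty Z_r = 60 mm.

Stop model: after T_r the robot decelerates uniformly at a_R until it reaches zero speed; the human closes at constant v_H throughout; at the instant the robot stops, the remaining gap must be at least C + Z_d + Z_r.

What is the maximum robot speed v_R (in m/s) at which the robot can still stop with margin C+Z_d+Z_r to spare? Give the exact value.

at the boundary: (1/2)·v² + (53/25)·v + (-8653/4000) = 0
  disc = (53/25)² − 4·(1/2)·(-8653/4000) = 88209/10000 ; √disc = 297/100
  v_R = (−(53/25) + 297/100) / (2·(1/2)) = 17/20 m/s
check:
T_s = v_R/a_R = (17/20)/1 = 0.8500 s
robot in T_r: 0.8500·0.1200 = 0.1020 m
robot under decel: 0.8500²/(2·1.0000) = 0.3613 m
human closes 2.0000·0.9700 = 1.9400 m
C+Z_d+Z_r = 0.1500+0.0300+0.0600 = 0.2400 m
sum ≈ 0.1020+0.3613+1.9400+0.2400 ≈ 2.6433 m = S ✓

v_R_max = 17/20 m/s = 0.8500 m/s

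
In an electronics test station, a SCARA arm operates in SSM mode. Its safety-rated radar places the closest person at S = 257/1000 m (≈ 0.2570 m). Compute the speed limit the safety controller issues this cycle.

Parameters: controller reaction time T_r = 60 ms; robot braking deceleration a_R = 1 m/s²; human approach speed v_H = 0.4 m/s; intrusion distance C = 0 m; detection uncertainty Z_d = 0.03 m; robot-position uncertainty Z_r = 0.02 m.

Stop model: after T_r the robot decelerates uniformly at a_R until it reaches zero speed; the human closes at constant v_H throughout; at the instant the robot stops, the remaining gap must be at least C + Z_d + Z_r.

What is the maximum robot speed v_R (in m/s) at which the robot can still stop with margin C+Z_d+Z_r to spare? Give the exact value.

v_R_max = 3/10 m/s = 0.3000 m/s

at the boundary: (1/2)·v² + (23/50)·v + (-183/1000) = 0
  disc = (23/50)² − 4·(1/2)·(-183/1000) = 361/625 ; √disc = 19/25
  v_R = (−(23/50) + 19/25) / (2·(1/2)) = 3/10 m/s
check:
T_s = v_R/a_R = (3/10)/1 = 0.3000 s
reaction-phase robot travel = 0.3000·0.0600 = 0.0180 m
robot covers 0.3000·0.3000 − ½·1.0000·0.3000² = 0.0450 m while stopping
person approaches 0.4000·(0.0600+0.3000) = 0.1440 m
C+Z_d+Z_r = 0.0000+0.0300+0.0200 = 0.0500 m
sum ≈ 0.0180+0.0450+0.1440+0.0500 ≈ 0.2570 m = S ✓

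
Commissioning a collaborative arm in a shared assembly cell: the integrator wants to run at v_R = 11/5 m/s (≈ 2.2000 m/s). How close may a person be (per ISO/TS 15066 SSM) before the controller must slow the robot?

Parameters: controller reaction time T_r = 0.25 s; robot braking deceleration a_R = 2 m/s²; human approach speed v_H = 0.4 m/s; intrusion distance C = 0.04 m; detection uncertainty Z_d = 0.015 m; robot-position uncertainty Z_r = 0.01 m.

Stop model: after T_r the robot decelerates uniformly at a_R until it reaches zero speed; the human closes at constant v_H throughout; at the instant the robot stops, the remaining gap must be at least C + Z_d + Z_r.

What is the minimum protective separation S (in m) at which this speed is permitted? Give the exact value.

T_s = v_R/a_R = (11/5)/2 = 1.1000 s
robot in T_r: 2.2000·0.2500 = 0.5500 m
robot covers 2.2000·1.1000 − ½·2.0000·1.1000² = 1.2100 m while stopping
human closes 0.4000·1.3500 = 0.5400 m
margins: 0.0400+0.0150+0.0100 = 0.0650 m
S_min ≈ 0.5500+1.2100+0.5400+0.0650  ⇒  S_min = 473/200 m

S_min = 473/200 m = 2.3650 m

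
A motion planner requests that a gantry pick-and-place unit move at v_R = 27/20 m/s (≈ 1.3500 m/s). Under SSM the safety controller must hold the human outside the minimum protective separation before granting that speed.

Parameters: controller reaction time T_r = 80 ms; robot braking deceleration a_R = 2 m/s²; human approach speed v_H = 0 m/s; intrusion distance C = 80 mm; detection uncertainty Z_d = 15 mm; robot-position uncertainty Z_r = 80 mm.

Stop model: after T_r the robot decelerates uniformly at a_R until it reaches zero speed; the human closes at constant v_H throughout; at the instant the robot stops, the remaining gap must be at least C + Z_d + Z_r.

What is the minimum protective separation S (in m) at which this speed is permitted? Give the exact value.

S_min = 5909/8000 m = 0.7386 m

braking lasts T_s = (27/20)/2 = 0.6750 s
robot in T_r: 1.3500·0.0800 = 0.1080 m
robot under decel: 1.3500²/(2·2.0000) = 0.4556 m
person approaches 0.0000·(0.0800+0.6750) = 0.0000 m
residual clearance needed = 0.0800+0.0150+0.0800 = 0.1750 m
S_min ≈ 0.1080+0.4556+0.0000+0.1750  ⇒  S_min = 5909/8000 m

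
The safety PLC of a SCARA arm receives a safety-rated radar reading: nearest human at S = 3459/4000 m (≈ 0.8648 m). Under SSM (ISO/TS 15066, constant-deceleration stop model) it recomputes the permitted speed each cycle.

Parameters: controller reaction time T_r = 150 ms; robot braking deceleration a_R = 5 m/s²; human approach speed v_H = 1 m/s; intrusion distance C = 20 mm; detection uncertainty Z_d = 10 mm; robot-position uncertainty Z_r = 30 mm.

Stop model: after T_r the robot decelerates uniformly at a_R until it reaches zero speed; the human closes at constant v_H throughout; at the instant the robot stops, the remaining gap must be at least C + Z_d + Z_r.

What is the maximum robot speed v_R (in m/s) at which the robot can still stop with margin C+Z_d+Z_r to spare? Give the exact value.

v_R_max = 27/20 m/s = 1.3500 m/s

at the boundary: (1/10)·v² + (7/20)·v + (-2619/4000) = 0
  disc = (7/20)² − 4·(1/10)·(-2619/4000) = 961/2500 ; √disc = 31/50
  v_R = (−(7/20) + 31/50) / (2·(1/10)) = 27/20 m/s
check:
T_s = v_R/a_R = (27/20)/5 = 0.2700 s
robot in T_r: 1.3500·0.1500 = 0.2025 m
braking distance = 1.3500²/(2·5.0000) = 0.1822 m
human closes 1.0000·0.4200 = 0.4200 m
residual clearance needed = 0.0200+0.0100+0.0300 = 0.0600 m
sum ≈ 0.2025+0.1822+0.4200+0.0600 ≈ 0.8648 m = S ✓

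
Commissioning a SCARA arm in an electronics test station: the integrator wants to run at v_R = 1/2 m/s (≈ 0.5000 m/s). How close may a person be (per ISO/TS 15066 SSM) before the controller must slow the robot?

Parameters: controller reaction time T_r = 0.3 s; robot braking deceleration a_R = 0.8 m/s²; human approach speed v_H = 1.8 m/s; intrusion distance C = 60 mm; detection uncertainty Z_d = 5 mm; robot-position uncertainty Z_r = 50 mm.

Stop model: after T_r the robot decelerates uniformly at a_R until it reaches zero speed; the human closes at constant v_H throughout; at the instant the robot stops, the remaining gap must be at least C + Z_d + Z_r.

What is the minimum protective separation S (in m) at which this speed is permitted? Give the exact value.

stop time T_s = (1/2)/(4/5) = 0.6250 s
reaction-phase robot travel = 0.5000·0.3000 = 0.1500 m
braking distance = 0.5000²/(2·0.8000) = 0.1562 m
person approaches 1.8000·(0.3000+0.6250) = 1.6650 m
residual clearance needed = 0.0600+0.0050+0.0500 = 0.1150 m
S_min ≈ 0.1500+0.1562+1.6650+0.1150  ⇒  S_min = 1669/800 m

S_min = 1669/800 m = 2.0863 m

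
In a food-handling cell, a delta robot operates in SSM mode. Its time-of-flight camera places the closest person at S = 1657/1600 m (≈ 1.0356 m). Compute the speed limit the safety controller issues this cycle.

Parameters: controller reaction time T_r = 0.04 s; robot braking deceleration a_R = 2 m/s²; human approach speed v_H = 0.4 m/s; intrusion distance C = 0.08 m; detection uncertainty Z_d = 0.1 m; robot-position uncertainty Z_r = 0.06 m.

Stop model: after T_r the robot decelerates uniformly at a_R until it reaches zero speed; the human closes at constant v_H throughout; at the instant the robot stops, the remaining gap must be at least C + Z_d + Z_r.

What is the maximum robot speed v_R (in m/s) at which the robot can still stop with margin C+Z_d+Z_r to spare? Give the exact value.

v_R_max = 27/20 m/s = 1.3500 m/s

quadratic (1/4)·v² + (6/25)·v + (-6237/8000) = 0
  disc = (6/25)² − 4·(1/4)·(-6237/8000) = 33489/40000 ; √disc = 183/200
  v_R = (−(6/25) + 183/200) / (2·(1/4)) = 27/20 m/s
check:
T_s = v_R/a_R = (27/20)/2 = 0.6750 s
robot covers v_R·T_r = 1.3500·0.0400 = 0.0540 m before braking
robot covers 1.3500·0.6750 − ½·2.0000·0.6750² = 0.4556 m while stopping
human over T_r+T_s: 0.4000·(0.0400+0.6750) = 0.2860 m
margins: 0.0800+0.1000+0.0600 = 0.2400 m
sum ≈ 0.0540+0.4556+0.2860+0.2400 ≈ 1.0356 m = S ✓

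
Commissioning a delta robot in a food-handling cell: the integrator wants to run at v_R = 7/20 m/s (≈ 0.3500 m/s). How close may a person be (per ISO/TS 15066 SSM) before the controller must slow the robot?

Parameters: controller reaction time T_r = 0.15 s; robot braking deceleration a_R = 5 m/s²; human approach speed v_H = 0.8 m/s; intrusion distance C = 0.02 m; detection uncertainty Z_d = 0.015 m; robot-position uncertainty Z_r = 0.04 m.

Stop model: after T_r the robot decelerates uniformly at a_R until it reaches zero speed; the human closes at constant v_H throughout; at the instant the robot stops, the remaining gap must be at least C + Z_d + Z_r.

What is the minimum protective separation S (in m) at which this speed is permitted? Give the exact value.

braking lasts T_s = (7/20)/5 = 0.0700 s
reaction-phase robot travel = 0.3500·0.1500 = 0.0525 m
robot covers 0.3500·0.0700 − ½·5.0000·0.0700² = 0.0123 m while stopping
human closes 0.8000·0.2200 = 0.1760 m
residual clearance needed = 0.0200+0.0150+0.0400 = 0.0750 m
S_min ≈ 0.0525+0.0123+0.1760+0.0750  ⇒  S_min = 1263/4000 m

S_min = 1263/4000 m = 0.3157 m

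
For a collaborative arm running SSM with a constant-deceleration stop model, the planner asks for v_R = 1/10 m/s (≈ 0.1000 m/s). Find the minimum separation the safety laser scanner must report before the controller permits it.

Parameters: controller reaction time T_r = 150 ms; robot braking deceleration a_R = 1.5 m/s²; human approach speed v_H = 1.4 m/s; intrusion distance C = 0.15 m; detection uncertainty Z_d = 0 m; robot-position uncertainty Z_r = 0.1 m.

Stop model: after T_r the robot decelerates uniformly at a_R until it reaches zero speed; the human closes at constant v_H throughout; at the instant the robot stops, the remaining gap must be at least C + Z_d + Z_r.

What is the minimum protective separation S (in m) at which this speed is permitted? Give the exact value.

S_min = 343/600 m = 0.5717 m

T_s = v_R/a_R = (1/10)/(3/2) = 0.0667 s
robot in T_r: 0.1000·0.1500 = 0.0150 m
robot under decel: 0.1000²/(2·1.5000) = 0.0033 m
person approaches 1.4000·(0.1500+0.0667) = 0.3033 m
residual clearance needed = 0.1500+0.0000+0.1000 = 0.2500 m
S_min ≈ 0.0150+0.0033+0.3033+0.2500  ⇒  S_min = 343/600 m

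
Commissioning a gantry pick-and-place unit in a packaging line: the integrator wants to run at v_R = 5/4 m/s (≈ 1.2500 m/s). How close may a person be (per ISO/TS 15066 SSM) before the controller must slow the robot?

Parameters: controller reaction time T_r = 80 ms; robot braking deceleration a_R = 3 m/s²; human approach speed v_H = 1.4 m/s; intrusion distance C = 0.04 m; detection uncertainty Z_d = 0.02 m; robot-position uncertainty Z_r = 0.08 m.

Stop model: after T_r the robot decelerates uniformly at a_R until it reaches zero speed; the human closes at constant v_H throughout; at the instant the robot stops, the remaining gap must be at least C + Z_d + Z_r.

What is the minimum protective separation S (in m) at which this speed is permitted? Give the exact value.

stop time T_s = (5/4)/3 = 0.4167 s
robot in T_r: 1.2500·0.0800 = 0.1000 m
braking distance = 1.2500²/(2·3.0000) = 0.2604 m
human closes 1.4000·0.4967 = 0.6953 m
margins: 0.0400+0.0200+0.0800 = 0.1400 m
S_min ≈ 0.1000+0.2604+0.6953+0.1400  ⇒  S_min = 4783/4000 m

S_min = 4783/4000 m = 1.1958 m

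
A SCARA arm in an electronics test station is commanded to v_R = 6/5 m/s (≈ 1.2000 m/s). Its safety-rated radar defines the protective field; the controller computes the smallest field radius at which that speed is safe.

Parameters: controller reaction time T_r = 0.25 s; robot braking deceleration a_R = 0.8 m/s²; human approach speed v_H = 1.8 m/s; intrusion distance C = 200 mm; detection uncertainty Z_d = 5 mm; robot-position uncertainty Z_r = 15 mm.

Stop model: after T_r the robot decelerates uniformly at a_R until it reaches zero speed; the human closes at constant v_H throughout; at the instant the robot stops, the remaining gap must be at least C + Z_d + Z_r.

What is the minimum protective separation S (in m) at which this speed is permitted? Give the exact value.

S_min = 457/100 m = 4.5700 m

stop time T_s = (6/5)/(4/5) = 1.5000 s
robot covers v_R·T_r = 1.2000·0.2500 = 0.3000 m before braking
robot covers 1.2000·1.5000 − ½·0.8000·1.5000² = 0.9000 m while stopping
person approaches 1.8000·(0.2500+1.5000) = 3.1500 m
residual clearance needed = 0.2000+0.0050+0.0150 = 0.2200 m
S_min ≈ 0.3000+0.9000+3.1500+0.2200  ⇒  S_min = 457/100 m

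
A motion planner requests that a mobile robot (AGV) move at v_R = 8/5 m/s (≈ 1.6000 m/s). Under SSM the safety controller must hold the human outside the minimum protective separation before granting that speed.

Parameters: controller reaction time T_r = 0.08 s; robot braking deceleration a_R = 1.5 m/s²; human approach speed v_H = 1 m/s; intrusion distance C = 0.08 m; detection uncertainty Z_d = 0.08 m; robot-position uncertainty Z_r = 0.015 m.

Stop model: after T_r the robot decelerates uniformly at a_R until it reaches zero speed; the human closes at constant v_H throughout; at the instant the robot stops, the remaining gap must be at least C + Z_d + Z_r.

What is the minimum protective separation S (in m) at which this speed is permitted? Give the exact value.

T_s = v_R/a_R = (8/5)/(3/2) = 1.0667 s
reaction-phase robot travel = 1.6000·0.0800 = 0.1280 m
robot covers 1.6000·1.0667 − ½·1.5000·1.0667² = 0.8533 m while stopping
human closes 1.0000·1.1467 = 1.1467 m
margins: 0.0800+0.0800+0.0150 = 0.1750 m
S_min ≈ 0.1280+0.8533+1.1467+0.1750  ⇒  S_min = 2303/1000 m

S_min = 2303/1000 m = 2.3030 m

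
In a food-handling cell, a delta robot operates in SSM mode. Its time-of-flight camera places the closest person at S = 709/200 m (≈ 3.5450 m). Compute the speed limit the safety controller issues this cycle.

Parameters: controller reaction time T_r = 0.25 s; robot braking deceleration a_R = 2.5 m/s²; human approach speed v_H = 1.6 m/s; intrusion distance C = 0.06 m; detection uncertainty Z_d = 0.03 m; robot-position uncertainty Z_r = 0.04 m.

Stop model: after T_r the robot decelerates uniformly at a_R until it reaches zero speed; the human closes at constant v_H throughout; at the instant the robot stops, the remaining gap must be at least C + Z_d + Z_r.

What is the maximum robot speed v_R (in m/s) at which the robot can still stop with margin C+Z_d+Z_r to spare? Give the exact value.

collect terms ⇒ (1/5)·v_R² + (89/100)·v_R + (-603/200) = 0
  disc = (89/100)² − 4·(1/5)·(-603/200) = 32041/10000 ; √disc = 179/100
  v_R = (−(89/100) + 179/100) / (2·(1/5)) = 9/4 m/s
check:
T_s = v_R/a_R = (9/4)/(5/2) = 0.9000 s
reaction-phase robot travel = 2.2500·0.2500 = 0.5625 m
robot covers 2.2500·0.9000 − ½·2.5000·0.9000² = 1.0125 m while stopping
human over T_r+T_s: 1.6000·(0.2500+0.9000) = 1.8400 m
C+Z_d+Z_r = 0.0600+0.0300+0.0400 = 0.1300 m
sum ≈ 0.5625+1.0125+1.8400+0.1300 ≈ 3.5450 m = S ✓

v_R_max = 9/4 m/s = 2.2500 m/s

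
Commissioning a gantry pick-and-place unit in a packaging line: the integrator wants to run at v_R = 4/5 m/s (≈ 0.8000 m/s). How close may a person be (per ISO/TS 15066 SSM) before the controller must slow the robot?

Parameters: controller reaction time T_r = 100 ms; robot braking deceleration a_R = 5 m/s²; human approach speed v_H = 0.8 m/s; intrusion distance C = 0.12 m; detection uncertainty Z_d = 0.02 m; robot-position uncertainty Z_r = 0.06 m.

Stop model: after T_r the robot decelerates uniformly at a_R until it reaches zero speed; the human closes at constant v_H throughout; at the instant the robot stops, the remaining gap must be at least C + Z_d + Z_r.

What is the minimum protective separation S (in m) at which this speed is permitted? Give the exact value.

S_min = 69/125 m = 0.5520 m

T_s = v_R/a_R = (4/5)/5 = 0.1600 s
reaction-phase robot travel = 0.8000·0.1000 = 0.0800 m
robot covers 0.8000·0.1600 − ½·5.0000·0.1600² = 0.0640 m while stopping
human over T_r+T_s: 0.8000·(0.1000+0.1600) = 0.2080 m
residual clearance needed = 0.1200+0.0200+0.0600 = 0.2000 m
S_min ≈ 0.0800+0.0640+0.2080+0.2000  ⇒  S_min = 69/125 m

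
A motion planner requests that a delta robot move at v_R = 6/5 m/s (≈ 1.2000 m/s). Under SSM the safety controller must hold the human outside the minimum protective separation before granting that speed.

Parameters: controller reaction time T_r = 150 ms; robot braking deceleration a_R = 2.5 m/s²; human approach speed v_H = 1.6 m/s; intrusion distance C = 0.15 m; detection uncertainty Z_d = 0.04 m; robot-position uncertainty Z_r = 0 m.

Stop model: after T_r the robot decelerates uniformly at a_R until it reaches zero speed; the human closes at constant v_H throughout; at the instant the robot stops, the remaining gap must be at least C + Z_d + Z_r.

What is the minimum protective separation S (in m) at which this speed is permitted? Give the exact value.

S_min = 833/500 m = 1.6660 m

stop time T_s = (6/5)/(5/2) = 0.4800 s
robot covers v_R·T_r = 1.2000·0.1500 = 0.1800 m before braking
braking distance = 1.2000²/(2·2.5000) = 0.2880 m
human over T_r+T_s: 1.6000·(0.1500+0.4800) = 1.0080 m
residual clearance needed = 0.1500+0.0400+0.0000 = 0.1900 m
S_min ≈ 0.1800+0.2880+1.0080+0.1900  ⇒  S_min = 833/500 m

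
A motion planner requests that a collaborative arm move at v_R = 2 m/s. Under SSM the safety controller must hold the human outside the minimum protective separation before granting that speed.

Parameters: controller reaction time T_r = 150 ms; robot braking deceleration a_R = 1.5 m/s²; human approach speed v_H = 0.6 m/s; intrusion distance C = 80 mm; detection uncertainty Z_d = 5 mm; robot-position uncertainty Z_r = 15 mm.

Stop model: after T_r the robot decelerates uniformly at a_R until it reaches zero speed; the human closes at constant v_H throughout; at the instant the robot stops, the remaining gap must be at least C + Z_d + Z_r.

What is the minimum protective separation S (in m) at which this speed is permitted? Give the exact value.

braking lasts T_s = 2/(3/2) = 1.3333 s
reaction-phase robot travel = 2.0000·0.1500 = 0.3000 m
robot covers 2.0000·1.3333 − ½·1.5000·1.3333² = 1.3333 m while stopping
human closes 0.6000·1.4833 = 0.8900 m
C+Z_d+Z_r = 0.0800+0.0050+0.0150 = 0.1000 m
S_min ≈ 0.3000+1.3333+0.8900+0.1000  ⇒  S_min = 787/300 m

S_min = 787/300 m = 2.6233 m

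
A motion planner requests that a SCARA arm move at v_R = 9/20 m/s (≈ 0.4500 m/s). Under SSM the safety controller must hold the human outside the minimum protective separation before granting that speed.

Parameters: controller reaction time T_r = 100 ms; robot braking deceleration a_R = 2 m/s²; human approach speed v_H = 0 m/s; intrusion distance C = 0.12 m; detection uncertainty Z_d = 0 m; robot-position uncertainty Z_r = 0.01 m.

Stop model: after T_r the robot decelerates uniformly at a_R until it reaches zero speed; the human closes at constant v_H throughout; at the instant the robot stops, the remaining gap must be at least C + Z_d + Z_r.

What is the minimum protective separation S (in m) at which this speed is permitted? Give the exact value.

braking lasts T_s = (9/20)/2 = 0.2250 s
robot covers v_R·T_r = 0.4500·0.1000 = 0.0450 m before braking
braking distance = 0.4500²/(2·2.0000) = 0.0506 m
human closes 0.0000·0.3250 = 0.0000 m
margins: 0.1200+0.0000+0.0100 = 0.1300 m
S_min ≈ 0.0450+0.0506+0.0000+0.1300  ⇒  S_min = 361/1600 m

S_min = 361/1600 m = 0.2256 m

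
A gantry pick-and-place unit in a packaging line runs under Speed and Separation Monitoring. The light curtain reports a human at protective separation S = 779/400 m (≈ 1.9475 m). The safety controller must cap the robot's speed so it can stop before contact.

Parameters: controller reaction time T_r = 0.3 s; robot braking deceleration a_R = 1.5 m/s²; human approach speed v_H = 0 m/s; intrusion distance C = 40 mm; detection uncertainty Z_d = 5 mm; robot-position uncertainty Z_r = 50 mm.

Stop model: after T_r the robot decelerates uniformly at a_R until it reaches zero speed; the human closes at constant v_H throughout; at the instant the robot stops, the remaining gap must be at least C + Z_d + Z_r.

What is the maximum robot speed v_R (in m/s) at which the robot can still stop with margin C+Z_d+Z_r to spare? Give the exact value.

at the boundary: (1/3)·v² + (3/10)·v + (-741/400) = 0
  disc = (3/10)² − 4·(1/3)·(-741/400) = 64/25 ; √disc = 8/5
  v_R = (−(3/10) + 8/5) / (2·(1/3)) = 39/20 m/s
check:
T_s = v_R/a_R = (39/20)/(3/2) = 1.3000 s
robot covers v_R·T_r = 1.9500·0.3000 = 0.5850 m before braking
braking distance = 1.9500²/(2·1.5000) = 1.2675 m
human over T_r+T_s: 0.0000·(0.3000+1.3000) = 0.0000 m
C+Z_d+Z_r = 0.0400+0.0050+0.0500 = 0.0950 m
sum ≈ 0.5850+1.2675+0.0000+0.0950 ≈ 1.9475 m = S ✓

v_R_max = 39/20 m/s = 1.9500 m/s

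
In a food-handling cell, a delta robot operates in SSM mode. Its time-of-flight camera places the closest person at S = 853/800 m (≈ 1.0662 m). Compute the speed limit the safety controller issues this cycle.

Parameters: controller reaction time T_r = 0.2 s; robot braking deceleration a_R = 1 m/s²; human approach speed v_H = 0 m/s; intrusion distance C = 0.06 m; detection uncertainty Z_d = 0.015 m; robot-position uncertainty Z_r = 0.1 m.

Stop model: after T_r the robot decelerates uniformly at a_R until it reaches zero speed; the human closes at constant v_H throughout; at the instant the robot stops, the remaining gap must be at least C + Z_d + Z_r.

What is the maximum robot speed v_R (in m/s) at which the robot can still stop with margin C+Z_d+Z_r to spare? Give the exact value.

at the boundary: (1/2)·v² + (1/5)·v + (-713/800) = 0
  disc = (1/5)² − 4·(1/2)·(-713/800) = 729/400 ; √disc = 27/20
  v_R = (−(1/5) + 27/20) / (2·(1/2)) = 23/20 m/s
check:
T_s = v_R/a_R = (23/20)/1 = 1.1500 s
robot covers v_R·T_r = 1.1500·0.2000 = 0.2300 m before braking
braking distance = 1.1500²/(2·1.0000) = 0.6613 m
person approaches 0.0000·(0.2000+1.1500) = 0.0000 m
margins: 0.0600+0.0150+0.1000 = 0.1750 m
sum ≈ 0.2300+0.6613+0.0000+0.1750 ≈ 1.0662 m = S ✓

v_R_max = 23/20 m/s = 1.1500 m/s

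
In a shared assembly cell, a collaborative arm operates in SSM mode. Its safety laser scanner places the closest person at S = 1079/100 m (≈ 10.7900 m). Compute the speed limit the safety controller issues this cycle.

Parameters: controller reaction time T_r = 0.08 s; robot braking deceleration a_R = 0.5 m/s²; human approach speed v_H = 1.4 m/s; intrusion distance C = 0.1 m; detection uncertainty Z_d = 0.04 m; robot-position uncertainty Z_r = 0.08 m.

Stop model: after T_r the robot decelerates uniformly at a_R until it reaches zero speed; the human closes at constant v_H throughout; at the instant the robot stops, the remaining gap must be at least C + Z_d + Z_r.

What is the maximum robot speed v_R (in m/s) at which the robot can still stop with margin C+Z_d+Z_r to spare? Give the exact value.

v_R_max = 21/10 m/s = 2.1000 m/s

collect terms ⇒ (1)·v_R² + (72/25)·v_R + (-5229/500) = 0
  disc = (72/25)² − 4·(1)·(-5229/500) = 31329/625 ; √disc = 177/25
  v_R = (−(72/25) + 177/25) / (2·(1)) = 21/10 m/s
check:
stop time T_s = (21/10)/(1/2) = 4.2000 s
reaction-phase robot travel = 2.1000·0.0800 = 0.1680 m
robot covers 2.1000·4.2000 − ½·0.5000·4.2000² = 4.4100 m while stopping
human closes 1.4000·4.2800 = 5.9920 m
residual clearance needed = 0.1000+0.0400+0.0800 = 0.2200 m
sum ≈ 0.1680+4.4100+5.9920+0.2200 ≈ 10.7900 m = S ✓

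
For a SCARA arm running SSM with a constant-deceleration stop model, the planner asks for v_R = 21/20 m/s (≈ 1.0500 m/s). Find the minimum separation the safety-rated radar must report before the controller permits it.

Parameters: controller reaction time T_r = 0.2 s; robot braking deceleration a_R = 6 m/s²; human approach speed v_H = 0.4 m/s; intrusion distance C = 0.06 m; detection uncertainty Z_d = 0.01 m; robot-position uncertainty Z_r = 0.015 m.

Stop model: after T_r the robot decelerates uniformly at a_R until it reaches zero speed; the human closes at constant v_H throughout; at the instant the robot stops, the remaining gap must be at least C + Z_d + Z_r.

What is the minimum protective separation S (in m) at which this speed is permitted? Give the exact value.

braking lasts T_s = (21/20)/6 = 0.1750 s
robot in T_r: 1.0500·0.2000 = 0.2100 m
braking distance = 1.0500²/(2·6.0000) = 0.0919 m
human over T_r+T_s: 0.4000·(0.2000+0.1750) = 0.1500 m
residual clearance needed = 0.0600+0.0100+0.0150 = 0.0850 m
S_min ≈ 0.2100+0.0919+0.1500+0.0850  ⇒  S_min = 859/1600 m

S_min = 859/1600 m = 0.5369 m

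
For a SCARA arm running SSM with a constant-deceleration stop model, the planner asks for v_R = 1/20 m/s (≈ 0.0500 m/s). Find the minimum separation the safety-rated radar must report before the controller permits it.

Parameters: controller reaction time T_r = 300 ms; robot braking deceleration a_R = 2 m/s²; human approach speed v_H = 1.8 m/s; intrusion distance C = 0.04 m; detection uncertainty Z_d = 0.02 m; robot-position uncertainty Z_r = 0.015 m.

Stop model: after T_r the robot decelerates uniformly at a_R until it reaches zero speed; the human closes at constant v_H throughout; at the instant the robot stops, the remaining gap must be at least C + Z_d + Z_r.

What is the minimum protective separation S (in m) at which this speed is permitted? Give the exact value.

T_s = v_R/a_R = (1/20)/2 = 0.0250 s
reaction-phase robot travel = 0.0500·0.3000 = 0.0150 m
robot covers 0.0500·0.0250 − ½·2.0000·0.0250² = 0.0006 m while stopping
person approaches 1.8000·(0.3000+0.0250) = 0.5850 m
margins: 0.0400+0.0200+0.0150 = 0.0750 m
S_min ≈ 0.0150+0.0006+0.5850+0.0750  ⇒  S_min = 1081/1600 m

S_min = 1081/1600 m = 0.6756 m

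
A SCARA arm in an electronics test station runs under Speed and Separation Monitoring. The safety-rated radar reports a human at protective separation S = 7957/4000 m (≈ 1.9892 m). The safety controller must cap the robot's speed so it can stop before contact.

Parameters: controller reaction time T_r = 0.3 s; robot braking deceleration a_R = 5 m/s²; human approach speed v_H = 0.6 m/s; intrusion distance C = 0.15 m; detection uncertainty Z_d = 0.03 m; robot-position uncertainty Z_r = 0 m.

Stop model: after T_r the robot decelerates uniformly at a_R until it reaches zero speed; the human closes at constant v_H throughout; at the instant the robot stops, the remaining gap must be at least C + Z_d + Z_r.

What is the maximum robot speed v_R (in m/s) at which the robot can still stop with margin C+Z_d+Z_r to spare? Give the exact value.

collect terms ⇒ (1/10)·v_R² + (21/50)·v_R + (-6517/4000) = 0
  disc = (21/50)² − 4·(1/10)·(-6517/4000) = 8281/10000 ; √disc = 91/100
  v_R = (−(21/50) + 91/100) / (2·(1/10)) = 49/20 m/s
check:
T_s = v_R/a_R = (49/20)/5 = 0.4900 s
robot covers v_R·T_r = 2.4500·0.3000 = 0.7350 m before braking
braking distance = 2.4500²/(2·5.0000) = 0.6002 m
human closes 0.6000·0.7900 = 0.4740 m
margins: 0.1500+0.0300+0.0000 = 0.1800 m
sum ≈ 0.7350+0.6002+0.4740+0.1800 ≈ 1.9892 m = S ✓

v_R_max = 49/20 m/s = 2.4500 m/s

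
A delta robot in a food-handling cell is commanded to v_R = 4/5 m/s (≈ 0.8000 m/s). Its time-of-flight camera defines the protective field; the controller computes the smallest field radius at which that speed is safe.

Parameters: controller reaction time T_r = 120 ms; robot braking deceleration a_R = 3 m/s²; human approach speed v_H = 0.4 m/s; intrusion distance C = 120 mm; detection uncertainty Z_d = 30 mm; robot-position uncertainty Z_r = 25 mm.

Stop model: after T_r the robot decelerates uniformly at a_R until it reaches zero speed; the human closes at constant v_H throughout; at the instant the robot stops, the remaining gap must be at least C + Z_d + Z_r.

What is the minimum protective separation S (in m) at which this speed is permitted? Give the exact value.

T_s = v_R/a_R = (4/5)/3 = 0.2667 s
robot in T_r: 0.8000·0.1200 = 0.0960 m
robot covers 0.8000·0.2667 − ½·3.0000·0.2667² = 0.1067 m while stopping
human over T_r+T_s: 0.4000·(0.1200+0.2667) = 0.1547 m
residual clearance needed = 0.1200+0.0300+0.0250 = 0.1750 m
S_min ≈ 0.0960+0.1067+0.1547+0.1750  ⇒  S_min = 1597/3000 m

S_min = 1597/3000 m = 0.5323 m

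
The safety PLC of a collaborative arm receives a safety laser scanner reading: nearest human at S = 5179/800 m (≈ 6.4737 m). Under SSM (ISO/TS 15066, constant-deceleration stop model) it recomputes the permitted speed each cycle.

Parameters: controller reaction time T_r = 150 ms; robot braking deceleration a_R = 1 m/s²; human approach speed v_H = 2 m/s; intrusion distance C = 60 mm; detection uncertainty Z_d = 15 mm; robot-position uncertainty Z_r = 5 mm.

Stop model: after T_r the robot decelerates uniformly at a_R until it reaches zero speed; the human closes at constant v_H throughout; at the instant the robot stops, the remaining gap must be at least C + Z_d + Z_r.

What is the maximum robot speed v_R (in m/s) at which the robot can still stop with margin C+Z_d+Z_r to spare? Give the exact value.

collect terms ⇒ (1/2)·v_R² + (43/20)·v_R + (-195/32) = 0
  disc = (43/20)² − 4·(1/2)·(-195/32) = 1681/100 ; √disc = 41/10
  v_R = (−(43/20) + 41/10) / (2·(1/2)) = 39/20 m/s
check:
T_s = v_R/a_R = (39/20)/1 = 1.9500 s
robot in T_r: 1.9500·0.1500 = 0.2925 m
robot under decel: 1.9500²/(2·1.0000) = 1.9013 m
person approaches 2.0000·(0.1500+1.9500) = 4.2000 m
margins: 0.0600+0.0150+0.0050 = 0.0800 m
sum ≈ 0.2925+1.9013+4.2000+0.0800 ≈ 6.4737 m = S ✓

v_R_max = 39/20 m/s = 1.9500 m/s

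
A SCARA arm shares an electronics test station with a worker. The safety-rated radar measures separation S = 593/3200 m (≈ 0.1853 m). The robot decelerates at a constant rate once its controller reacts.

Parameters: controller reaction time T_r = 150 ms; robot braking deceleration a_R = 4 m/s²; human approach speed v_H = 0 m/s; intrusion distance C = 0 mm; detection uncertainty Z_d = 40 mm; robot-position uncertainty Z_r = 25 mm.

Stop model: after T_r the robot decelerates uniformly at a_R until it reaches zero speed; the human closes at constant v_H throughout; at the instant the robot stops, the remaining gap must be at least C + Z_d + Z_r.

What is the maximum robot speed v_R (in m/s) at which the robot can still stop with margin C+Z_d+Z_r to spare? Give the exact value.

quadratic (1/8)·v² + (3/20)·v + (-77/640) = 0
  disc = (3/20)² − 4·(1/8)·(-77/640) = 529/6400 ; √disc = 23/80
  v_R = (−(3/20) + 23/80) / (2·(1/8)) = 11/20 m/s
check:
stop time T_s = (11/20)/4 = 0.1375 s
reaction-phase robot travel = 0.5500·0.1500 = 0.0825 m
robot covers 0.5500·0.1375 − ½·4.0000·0.1375² = 0.0378 m while stopping
human over T_r+T_s: 0.0000·(0.1500+0.1375) = 0.0000 m
residual clearance needed = 0.0000+0.0400+0.0250 = 0.0650 m
sum ≈ 0.0825+0.0378+0.0000+0.0650 ≈ 0.1853 m = S ✓

v_R_max = 11/20 m/s = 0.5500 m/s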